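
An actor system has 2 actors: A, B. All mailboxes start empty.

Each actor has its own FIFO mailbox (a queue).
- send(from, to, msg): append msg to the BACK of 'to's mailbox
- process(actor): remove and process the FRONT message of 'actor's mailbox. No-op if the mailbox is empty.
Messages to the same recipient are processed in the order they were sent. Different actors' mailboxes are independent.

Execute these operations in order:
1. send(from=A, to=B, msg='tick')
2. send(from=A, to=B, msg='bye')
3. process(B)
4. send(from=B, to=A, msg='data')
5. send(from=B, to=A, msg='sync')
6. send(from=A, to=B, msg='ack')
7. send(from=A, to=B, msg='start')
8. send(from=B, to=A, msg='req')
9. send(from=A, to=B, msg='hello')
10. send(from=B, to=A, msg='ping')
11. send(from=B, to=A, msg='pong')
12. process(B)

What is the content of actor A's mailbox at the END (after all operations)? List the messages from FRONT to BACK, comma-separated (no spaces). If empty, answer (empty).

After 1 (send(from=A, to=B, msg='tick')): A:[] B:[tick]
After 2 (send(from=A, to=B, msg='bye')): A:[] B:[tick,bye]
After 3 (process(B)): A:[] B:[bye]
After 4 (send(from=B, to=A, msg='data')): A:[data] B:[bye]
After 5 (send(from=B, to=A, msg='sync')): A:[data,sync] B:[bye]
After 6 (send(from=A, to=B, msg='ack')): A:[data,sync] B:[bye,ack]
After 7 (send(from=A, to=B, msg='start')): A:[data,sync] B:[bye,ack,start]
After 8 (send(from=B, to=A, msg='req')): A:[data,sync,req] B:[bye,ack,start]
After 9 (send(from=A, to=B, msg='hello')): A:[data,sync,req] B:[bye,ack,start,hello]
After 10 (send(from=B, to=A, msg='ping')): A:[data,sync,req,ping] B:[bye,ack,start,hello]
After 11 (send(from=B, to=A, msg='pong')): A:[data,sync,req,ping,pong] B:[bye,ack,start,hello]
After 12 (process(B)): A:[data,sync,req,ping,pong] B:[ack,start,hello]

Answer: data,sync,req,ping,pong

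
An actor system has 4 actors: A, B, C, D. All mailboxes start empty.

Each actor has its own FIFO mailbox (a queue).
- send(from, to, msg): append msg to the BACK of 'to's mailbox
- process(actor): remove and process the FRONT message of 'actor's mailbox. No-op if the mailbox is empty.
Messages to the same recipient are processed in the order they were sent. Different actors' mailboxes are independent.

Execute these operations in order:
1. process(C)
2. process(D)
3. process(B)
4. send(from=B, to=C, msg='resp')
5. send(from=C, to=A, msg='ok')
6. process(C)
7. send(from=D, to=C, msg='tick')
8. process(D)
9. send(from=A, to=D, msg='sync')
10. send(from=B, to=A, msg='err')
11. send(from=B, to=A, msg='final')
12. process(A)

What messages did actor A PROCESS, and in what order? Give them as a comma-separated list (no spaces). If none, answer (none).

After 1 (process(C)): A:[] B:[] C:[] D:[]
After 2 (process(D)): A:[] B:[] C:[] D:[]
After 3 (process(B)): A:[] B:[] C:[] D:[]
After 4 (send(from=B, to=C, msg='resp')): A:[] B:[] C:[resp] D:[]
After 5 (send(from=C, to=A, msg='ok')): A:[ok] B:[] C:[resp] D:[]
After 6 (process(C)): A:[ok] B:[] C:[] D:[]
After 7 (send(from=D, to=C, msg='tick')): A:[ok] B:[] C:[tick] D:[]
After 8 (process(D)): A:[ok] B:[] C:[tick] D:[]
After 9 (send(from=A, to=D, msg='sync')): A:[ok] B:[] C:[tick] D:[sync]
After 10 (send(from=B, to=A, msg='err')): A:[ok,err] B:[] C:[tick] D:[sync]
After 11 (send(from=B, to=A, msg='final')): A:[ok,err,final] B:[] C:[tick] D:[sync]
After 12 (process(A)): A:[err,final] B:[] C:[tick] D:[sync]

Answer: ok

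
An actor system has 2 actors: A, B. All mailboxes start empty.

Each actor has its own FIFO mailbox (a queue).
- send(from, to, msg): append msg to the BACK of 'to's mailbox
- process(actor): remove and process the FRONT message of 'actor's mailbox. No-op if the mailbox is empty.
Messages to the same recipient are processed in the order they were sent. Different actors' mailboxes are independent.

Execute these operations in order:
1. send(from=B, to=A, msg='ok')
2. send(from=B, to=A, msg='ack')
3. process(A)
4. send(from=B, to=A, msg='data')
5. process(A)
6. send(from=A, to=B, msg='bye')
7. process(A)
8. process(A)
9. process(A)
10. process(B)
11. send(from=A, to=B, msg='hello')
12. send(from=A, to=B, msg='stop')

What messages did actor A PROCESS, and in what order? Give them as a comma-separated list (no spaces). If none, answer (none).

Answer: ok,ack,data

Derivation:
After 1 (send(from=B, to=A, msg='ok')): A:[ok] B:[]
After 2 (send(from=B, to=A, msg='ack')): A:[ok,ack] B:[]
After 3 (process(A)): A:[ack] B:[]
After 4 (send(from=B, to=A, msg='data')): A:[ack,data] B:[]
After 5 (process(A)): A:[data] B:[]
After 6 (send(from=A, to=B, msg='bye')): A:[data] B:[bye]
After 7 (process(A)): A:[] B:[bye]
After 8 (process(A)): A:[] B:[bye]
After 9 (process(A)): A:[] B:[bye]
After 10 (process(B)): A:[] B:[]
After 11 (send(from=A, to=B, msg='hello')): A:[] B:[hello]
After 12 (send(from=A, to=B, msg='stop')): A:[] B:[hello,stop]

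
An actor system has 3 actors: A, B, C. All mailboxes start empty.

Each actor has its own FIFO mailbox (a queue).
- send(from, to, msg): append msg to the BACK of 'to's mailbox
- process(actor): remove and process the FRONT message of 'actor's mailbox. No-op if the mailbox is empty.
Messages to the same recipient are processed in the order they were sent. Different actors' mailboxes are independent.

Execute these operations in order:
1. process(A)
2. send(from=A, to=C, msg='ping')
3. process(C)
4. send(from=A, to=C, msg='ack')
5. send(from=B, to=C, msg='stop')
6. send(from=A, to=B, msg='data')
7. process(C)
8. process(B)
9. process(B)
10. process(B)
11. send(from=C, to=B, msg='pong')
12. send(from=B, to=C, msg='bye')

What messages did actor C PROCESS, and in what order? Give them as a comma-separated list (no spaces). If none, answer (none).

Answer: ping,ack

Derivation:
After 1 (process(A)): A:[] B:[] C:[]
After 2 (send(from=A, to=C, msg='ping')): A:[] B:[] C:[ping]
After 3 (process(C)): A:[] B:[] C:[]
After 4 (send(from=A, to=C, msg='ack')): A:[] B:[] C:[ack]
After 5 (send(from=B, to=C, msg='stop')): A:[] B:[] C:[ack,stop]
After 6 (send(from=A, to=B, msg='data')): A:[] B:[data] C:[ack,stop]
After 7 (process(C)): A:[] B:[data] C:[stop]
After 8 (process(B)): A:[] B:[] C:[stop]
After 9 (process(B)): A:[] B:[] C:[stop]
After 10 (process(B)): A:[] B:[] C:[stop]
After 11 (send(from=C, to=B, msg='pong')): A:[] B:[pong] C:[stop]
After 12 (send(from=B, to=C, msg='bye')): A:[] B:[pong] C:[stop,bye]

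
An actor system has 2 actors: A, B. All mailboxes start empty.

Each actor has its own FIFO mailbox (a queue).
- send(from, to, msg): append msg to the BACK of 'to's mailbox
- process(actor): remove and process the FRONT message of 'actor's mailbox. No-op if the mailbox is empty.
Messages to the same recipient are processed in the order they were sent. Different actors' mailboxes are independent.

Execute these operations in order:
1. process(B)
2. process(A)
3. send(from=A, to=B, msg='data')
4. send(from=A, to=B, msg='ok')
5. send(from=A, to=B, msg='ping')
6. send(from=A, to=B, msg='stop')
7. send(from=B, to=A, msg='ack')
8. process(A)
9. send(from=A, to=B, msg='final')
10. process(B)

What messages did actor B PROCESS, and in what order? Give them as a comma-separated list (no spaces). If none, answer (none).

After 1 (process(B)): A:[] B:[]
After 2 (process(A)): A:[] B:[]
After 3 (send(from=A, to=B, msg='data')): A:[] B:[data]
After 4 (send(from=A, to=B, msg='ok')): A:[] B:[data,ok]
After 5 (send(from=A, to=B, msg='ping')): A:[] B:[data,ok,ping]
After 6 (send(from=A, to=B, msg='stop')): A:[] B:[data,ok,ping,stop]
After 7 (send(from=B, to=A, msg='ack')): A:[ack] B:[data,ok,ping,stop]
After 8 (process(A)): A:[] B:[data,ok,ping,stop]
After 9 (send(from=A, to=B, msg='final')): A:[] B:[data,ok,ping,stop,final]
After 10 (process(B)): A:[] B:[ok,ping,stop,final]

Answer: data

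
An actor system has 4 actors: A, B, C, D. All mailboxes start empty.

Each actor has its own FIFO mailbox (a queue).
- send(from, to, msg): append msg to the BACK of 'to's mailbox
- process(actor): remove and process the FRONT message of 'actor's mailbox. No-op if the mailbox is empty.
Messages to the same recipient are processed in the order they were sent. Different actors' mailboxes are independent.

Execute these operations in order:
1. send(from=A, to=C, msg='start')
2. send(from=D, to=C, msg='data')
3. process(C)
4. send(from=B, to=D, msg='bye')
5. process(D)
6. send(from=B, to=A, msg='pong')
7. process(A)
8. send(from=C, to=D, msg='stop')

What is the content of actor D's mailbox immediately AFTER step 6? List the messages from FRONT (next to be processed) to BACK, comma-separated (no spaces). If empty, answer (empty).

After 1 (send(from=A, to=C, msg='start')): A:[] B:[] C:[start] D:[]
After 2 (send(from=D, to=C, msg='data')): A:[] B:[] C:[start,data] D:[]
After 3 (process(C)): A:[] B:[] C:[data] D:[]
After 4 (send(from=B, to=D, msg='bye')): A:[] B:[] C:[data] D:[bye]
After 5 (process(D)): A:[] B:[] C:[data] D:[]
After 6 (send(from=B, to=A, msg='pong')): A:[pong] B:[] C:[data] D:[]

(empty)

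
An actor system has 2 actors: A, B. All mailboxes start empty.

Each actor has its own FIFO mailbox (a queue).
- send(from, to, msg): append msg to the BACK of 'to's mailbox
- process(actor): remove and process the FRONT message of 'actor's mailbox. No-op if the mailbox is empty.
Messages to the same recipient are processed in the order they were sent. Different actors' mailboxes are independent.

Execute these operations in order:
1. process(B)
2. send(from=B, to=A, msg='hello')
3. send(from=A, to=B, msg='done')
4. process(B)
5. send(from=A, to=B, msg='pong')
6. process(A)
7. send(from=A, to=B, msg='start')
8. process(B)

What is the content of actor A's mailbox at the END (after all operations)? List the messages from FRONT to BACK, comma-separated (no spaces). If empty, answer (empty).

After 1 (process(B)): A:[] B:[]
After 2 (send(from=B, to=A, msg='hello')): A:[hello] B:[]
After 3 (send(from=A, to=B, msg='done')): A:[hello] B:[done]
After 4 (process(B)): A:[hello] B:[]
After 5 (send(from=A, to=B, msg='pong')): A:[hello] B:[pong]
After 6 (process(A)): A:[] B:[pong]
After 7 (send(from=A, to=B, msg='start')): A:[] B:[pong,start]
After 8 (process(B)): A:[] B:[start]

Answer: (empty)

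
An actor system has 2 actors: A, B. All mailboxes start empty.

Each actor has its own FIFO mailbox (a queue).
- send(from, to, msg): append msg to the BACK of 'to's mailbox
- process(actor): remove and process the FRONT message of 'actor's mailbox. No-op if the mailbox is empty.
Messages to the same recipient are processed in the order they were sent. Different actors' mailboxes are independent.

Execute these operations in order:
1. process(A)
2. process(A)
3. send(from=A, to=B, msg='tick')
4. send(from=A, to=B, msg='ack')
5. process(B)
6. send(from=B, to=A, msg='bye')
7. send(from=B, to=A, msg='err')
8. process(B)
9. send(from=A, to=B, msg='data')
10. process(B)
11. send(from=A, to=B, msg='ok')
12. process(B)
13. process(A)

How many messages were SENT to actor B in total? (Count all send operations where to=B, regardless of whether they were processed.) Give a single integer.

After 1 (process(A)): A:[] B:[]
After 2 (process(A)): A:[] B:[]
After 3 (send(from=A, to=B, msg='tick')): A:[] B:[tick]
After 4 (send(from=A, to=B, msg='ack')): A:[] B:[tick,ack]
After 5 (process(B)): A:[] B:[ack]
After 6 (send(from=B, to=A, msg='bye')): A:[bye] B:[ack]
After 7 (send(from=B, to=A, msg='err')): A:[bye,err] B:[ack]
After 8 (process(B)): A:[bye,err] B:[]
After 9 (send(from=A, to=B, msg='data')): A:[bye,err] B:[data]
After 10 (process(B)): A:[bye,err] B:[]
After 11 (send(from=A, to=B, msg='ok')): A:[bye,err] B:[ok]
After 12 (process(B)): A:[bye,err] B:[]
After 13 (process(A)): A:[err] B:[]

Answer: 4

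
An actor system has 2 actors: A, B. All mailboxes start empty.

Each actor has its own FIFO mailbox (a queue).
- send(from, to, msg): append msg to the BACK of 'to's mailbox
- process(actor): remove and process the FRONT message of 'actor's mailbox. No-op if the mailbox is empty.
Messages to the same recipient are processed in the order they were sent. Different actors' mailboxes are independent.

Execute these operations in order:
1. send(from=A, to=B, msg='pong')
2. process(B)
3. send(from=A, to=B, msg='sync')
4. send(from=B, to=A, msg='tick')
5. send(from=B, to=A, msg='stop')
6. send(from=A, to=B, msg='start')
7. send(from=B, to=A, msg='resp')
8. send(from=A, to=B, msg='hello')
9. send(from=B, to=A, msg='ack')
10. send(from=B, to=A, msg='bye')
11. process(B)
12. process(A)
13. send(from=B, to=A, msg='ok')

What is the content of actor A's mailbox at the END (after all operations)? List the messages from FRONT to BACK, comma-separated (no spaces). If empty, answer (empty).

Answer: stop,resp,ack,bye,ok

Derivation:
After 1 (send(from=A, to=B, msg='pong')): A:[] B:[pong]
After 2 (process(B)): A:[] B:[]
After 3 (send(from=A, to=B, msg='sync')): A:[] B:[sync]
After 4 (send(from=B, to=A, msg='tick')): A:[tick] B:[sync]
After 5 (send(from=B, to=A, msg='stop')): A:[tick,stop] B:[sync]
After 6 (send(from=A, to=B, msg='start')): A:[tick,stop] B:[sync,start]
After 7 (send(from=B, to=A, msg='resp')): A:[tick,stop,resp] B:[sync,start]
After 8 (send(from=A, to=B, msg='hello')): A:[tick,stop,resp] B:[sync,start,hello]
After 9 (send(from=B, to=A, msg='ack')): A:[tick,stop,resp,ack] B:[sync,start,hello]
After 10 (send(from=B, to=A, msg='bye')): A:[tick,stop,resp,ack,bye] B:[sync,start,hello]
After 11 (process(B)): A:[tick,stop,resp,ack,bye] B:[start,hello]
After 12 (process(A)): A:[stop,resp,ack,bye] B:[start,hello]
After 13 (send(from=B, to=A, msg='ok')): A:[stop,resp,ack,bye,ok] B:[start,hello]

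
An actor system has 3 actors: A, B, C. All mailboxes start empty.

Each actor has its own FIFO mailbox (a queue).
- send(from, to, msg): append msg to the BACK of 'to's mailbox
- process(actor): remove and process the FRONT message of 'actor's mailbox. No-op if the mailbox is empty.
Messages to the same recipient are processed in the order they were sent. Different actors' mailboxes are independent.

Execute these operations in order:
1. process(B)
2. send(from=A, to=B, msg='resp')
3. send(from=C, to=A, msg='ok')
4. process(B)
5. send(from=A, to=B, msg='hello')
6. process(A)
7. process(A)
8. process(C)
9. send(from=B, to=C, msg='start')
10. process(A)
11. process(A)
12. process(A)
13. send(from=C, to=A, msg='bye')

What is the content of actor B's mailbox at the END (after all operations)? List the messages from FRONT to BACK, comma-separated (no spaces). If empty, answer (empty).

Answer: hello

Derivation:
After 1 (process(B)): A:[] B:[] C:[]
After 2 (send(from=A, to=B, msg='resp')): A:[] B:[resp] C:[]
After 3 (send(from=C, to=A, msg='ok')): A:[ok] B:[resp] C:[]
After 4 (process(B)): A:[ok] B:[] C:[]
After 5 (send(from=A, to=B, msg='hello')): A:[ok] B:[hello] C:[]
After 6 (process(A)): A:[] B:[hello] C:[]
After 7 (process(A)): A:[] B:[hello] C:[]
After 8 (process(C)): A:[] B:[hello] C:[]
After 9 (send(from=B, to=C, msg='start')): A:[] B:[hello] C:[start]
After 10 (process(A)): A:[] B:[hello] C:[start]
After 11 (process(A)): A:[] B:[hello] C:[start]
After 12 (process(A)): A:[] B:[hello] C:[start]
After 13 (send(from=C, to=A, msg='bye')): A:[bye] B:[hello] C:[start]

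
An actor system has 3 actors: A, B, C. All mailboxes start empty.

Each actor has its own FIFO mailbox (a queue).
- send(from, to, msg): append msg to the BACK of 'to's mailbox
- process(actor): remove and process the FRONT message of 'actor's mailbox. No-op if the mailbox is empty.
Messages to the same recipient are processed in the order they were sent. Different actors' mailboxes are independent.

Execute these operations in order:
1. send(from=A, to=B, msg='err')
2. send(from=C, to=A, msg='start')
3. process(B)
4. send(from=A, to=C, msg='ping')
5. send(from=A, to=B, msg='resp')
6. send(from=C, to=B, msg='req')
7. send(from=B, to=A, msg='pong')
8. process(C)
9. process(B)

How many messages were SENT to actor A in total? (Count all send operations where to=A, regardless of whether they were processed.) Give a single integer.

After 1 (send(from=A, to=B, msg='err')): A:[] B:[err] C:[]
After 2 (send(from=C, to=A, msg='start')): A:[start] B:[err] C:[]
After 3 (process(B)): A:[start] B:[] C:[]
After 4 (send(from=A, to=C, msg='ping')): A:[start] B:[] C:[ping]
After 5 (send(from=A, to=B, msg='resp')): A:[start] B:[resp] C:[ping]
After 6 (send(from=C, to=B, msg='req')): A:[start] B:[resp,req] C:[ping]
After 7 (send(from=B, to=A, msg='pong')): A:[start,pong] B:[resp,req] C:[ping]
After 8 (process(C)): A:[start,pong] B:[resp,req] C:[]
After 9 (process(B)): A:[start,pong] B:[req] C:[]

Answer: 2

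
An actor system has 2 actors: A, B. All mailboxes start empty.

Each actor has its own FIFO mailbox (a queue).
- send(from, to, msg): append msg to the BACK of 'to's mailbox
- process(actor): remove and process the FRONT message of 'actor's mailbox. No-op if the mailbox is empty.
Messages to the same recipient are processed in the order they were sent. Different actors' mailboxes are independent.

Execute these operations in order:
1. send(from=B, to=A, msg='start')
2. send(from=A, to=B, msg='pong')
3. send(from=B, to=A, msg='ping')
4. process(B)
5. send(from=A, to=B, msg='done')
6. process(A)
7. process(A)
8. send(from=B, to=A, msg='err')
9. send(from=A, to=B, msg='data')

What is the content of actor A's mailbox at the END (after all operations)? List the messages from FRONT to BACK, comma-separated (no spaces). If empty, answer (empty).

Answer: err

Derivation:
After 1 (send(from=B, to=A, msg='start')): A:[start] B:[]
After 2 (send(from=A, to=B, msg='pong')): A:[start] B:[pong]
After 3 (send(from=B, to=A, msg='ping')): A:[start,ping] B:[pong]
After 4 (process(B)): A:[start,ping] B:[]
After 5 (send(from=A, to=B, msg='done')): A:[start,ping] B:[done]
After 6 (process(A)): A:[ping] B:[done]
After 7 (process(A)): A:[] B:[done]
After 8 (send(from=B, to=A, msg='err')): A:[err] B:[done]
After 9 (send(from=A, to=B, msg='data')): A:[err] B:[done,data]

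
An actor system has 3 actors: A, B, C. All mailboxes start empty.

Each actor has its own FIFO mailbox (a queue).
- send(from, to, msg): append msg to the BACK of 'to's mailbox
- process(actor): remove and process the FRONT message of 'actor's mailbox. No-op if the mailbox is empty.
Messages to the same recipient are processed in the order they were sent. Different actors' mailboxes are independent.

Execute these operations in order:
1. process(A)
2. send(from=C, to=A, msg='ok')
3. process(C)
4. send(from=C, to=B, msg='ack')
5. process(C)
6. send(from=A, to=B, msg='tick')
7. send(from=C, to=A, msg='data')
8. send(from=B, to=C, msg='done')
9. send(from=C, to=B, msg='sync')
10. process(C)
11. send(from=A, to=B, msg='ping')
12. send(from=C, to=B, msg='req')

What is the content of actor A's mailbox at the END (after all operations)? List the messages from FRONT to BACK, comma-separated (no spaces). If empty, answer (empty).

After 1 (process(A)): A:[] B:[] C:[]
After 2 (send(from=C, to=A, msg='ok')): A:[ok] B:[] C:[]
After 3 (process(C)): A:[ok] B:[] C:[]
After 4 (send(from=C, to=B, msg='ack')): A:[ok] B:[ack] C:[]
After 5 (process(C)): A:[ok] B:[ack] C:[]
After 6 (send(from=A, to=B, msg='tick')): A:[ok] B:[ack,tick] C:[]
After 7 (send(from=C, to=A, msg='data')): A:[ok,data] B:[ack,tick] C:[]
After 8 (send(from=B, to=C, msg='done')): A:[ok,data] B:[ack,tick] C:[done]
After 9 (send(from=C, to=B, msg='sync')): A:[ok,data] B:[ack,tick,sync] C:[done]
After 10 (process(C)): A:[ok,data] B:[ack,tick,sync] C:[]
After 11 (send(from=A, to=B, msg='ping')): A:[ok,data] B:[ack,tick,sync,ping] C:[]
After 12 (send(from=C, to=B, msg='req')): A:[ok,data] B:[ack,tick,sync,ping,req] C:[]

Answer: ok,data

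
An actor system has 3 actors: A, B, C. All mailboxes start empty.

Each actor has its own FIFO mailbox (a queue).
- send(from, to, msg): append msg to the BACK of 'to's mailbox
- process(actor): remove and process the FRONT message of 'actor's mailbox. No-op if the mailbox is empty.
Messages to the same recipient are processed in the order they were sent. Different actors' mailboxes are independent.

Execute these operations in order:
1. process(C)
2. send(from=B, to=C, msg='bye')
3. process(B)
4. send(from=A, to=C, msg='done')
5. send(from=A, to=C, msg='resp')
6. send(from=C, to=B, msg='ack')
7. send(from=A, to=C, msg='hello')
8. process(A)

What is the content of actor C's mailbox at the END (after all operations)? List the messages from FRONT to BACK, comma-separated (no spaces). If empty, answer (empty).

Answer: bye,done,resp,hello

Derivation:
After 1 (process(C)): A:[] B:[] C:[]
After 2 (send(from=B, to=C, msg='bye')): A:[] B:[] C:[bye]
After 3 (process(B)): A:[] B:[] C:[bye]
After 4 (send(from=A, to=C, msg='done')): A:[] B:[] C:[bye,done]
After 5 (send(from=A, to=C, msg='resp')): A:[] B:[] C:[bye,done,resp]
After 6 (send(from=C, to=B, msg='ack')): A:[] B:[ack] C:[bye,done,resp]
After 7 (send(from=A, to=C, msg='hello')): A:[] B:[ack] C:[bye,done,resp,hello]
After 8 (process(A)): A:[] B:[ack] C:[bye,done,resp,hello]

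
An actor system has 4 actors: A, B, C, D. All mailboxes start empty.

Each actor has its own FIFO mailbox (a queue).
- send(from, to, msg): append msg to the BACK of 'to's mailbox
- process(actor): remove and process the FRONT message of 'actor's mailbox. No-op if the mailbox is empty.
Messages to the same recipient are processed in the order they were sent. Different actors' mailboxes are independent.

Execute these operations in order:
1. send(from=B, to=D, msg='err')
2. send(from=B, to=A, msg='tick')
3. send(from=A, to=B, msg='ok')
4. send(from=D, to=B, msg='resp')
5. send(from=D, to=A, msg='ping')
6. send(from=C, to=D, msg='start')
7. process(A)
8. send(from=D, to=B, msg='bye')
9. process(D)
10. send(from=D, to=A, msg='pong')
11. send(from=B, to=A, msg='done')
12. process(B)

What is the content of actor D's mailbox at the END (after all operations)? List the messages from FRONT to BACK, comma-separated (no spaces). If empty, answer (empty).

Answer: start

Derivation:
After 1 (send(from=B, to=D, msg='err')): A:[] B:[] C:[] D:[err]
After 2 (send(from=B, to=A, msg='tick')): A:[tick] B:[] C:[] D:[err]
After 3 (send(from=A, to=B, msg='ok')): A:[tick] B:[ok] C:[] D:[err]
After 4 (send(from=D, to=B, msg='resp')): A:[tick] B:[ok,resp] C:[] D:[err]
After 5 (send(from=D, to=A, msg='ping')): A:[tick,ping] B:[ok,resp] C:[] D:[err]
After 6 (send(from=C, to=D, msg='start')): A:[tick,ping] B:[ok,resp] C:[] D:[err,start]
After 7 (process(A)): A:[ping] B:[ok,resp] C:[] D:[err,start]
After 8 (send(from=D, to=B, msg='bye')): A:[ping] B:[ok,resp,bye] C:[] D:[err,start]
After 9 (process(D)): A:[ping] B:[ok,resp,bye] C:[] D:[start]
After 10 (send(from=D, to=A, msg='pong')): A:[ping,pong] B:[ok,resp,bye] C:[] D:[start]
After 11 (send(from=B, to=A, msg='done')): A:[ping,pong,done] B:[ok,resp,bye] C:[] D:[start]
After 12 (process(B)): A:[ping,pong,done] B:[resp,bye] C:[] D:[start]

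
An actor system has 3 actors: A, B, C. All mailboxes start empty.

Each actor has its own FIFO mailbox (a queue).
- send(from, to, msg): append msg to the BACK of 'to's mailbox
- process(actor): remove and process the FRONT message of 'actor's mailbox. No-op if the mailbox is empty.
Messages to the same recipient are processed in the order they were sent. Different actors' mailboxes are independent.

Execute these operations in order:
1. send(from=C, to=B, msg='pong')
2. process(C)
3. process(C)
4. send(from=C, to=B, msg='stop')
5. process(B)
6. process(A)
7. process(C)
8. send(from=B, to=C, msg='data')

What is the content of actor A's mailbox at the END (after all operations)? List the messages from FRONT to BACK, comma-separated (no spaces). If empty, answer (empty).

After 1 (send(from=C, to=B, msg='pong')): A:[] B:[pong] C:[]
After 2 (process(C)): A:[] B:[pong] C:[]
After 3 (process(C)): A:[] B:[pong] C:[]
After 4 (send(from=C, to=B, msg='stop')): A:[] B:[pong,stop] C:[]
After 5 (process(B)): A:[] B:[stop] C:[]
After 6 (process(A)): A:[] B:[stop] C:[]
After 7 (process(C)): A:[] B:[stop] C:[]
After 8 (send(from=B, to=C, msg='data')): A:[] B:[stop] C:[data]

Answer: (empty)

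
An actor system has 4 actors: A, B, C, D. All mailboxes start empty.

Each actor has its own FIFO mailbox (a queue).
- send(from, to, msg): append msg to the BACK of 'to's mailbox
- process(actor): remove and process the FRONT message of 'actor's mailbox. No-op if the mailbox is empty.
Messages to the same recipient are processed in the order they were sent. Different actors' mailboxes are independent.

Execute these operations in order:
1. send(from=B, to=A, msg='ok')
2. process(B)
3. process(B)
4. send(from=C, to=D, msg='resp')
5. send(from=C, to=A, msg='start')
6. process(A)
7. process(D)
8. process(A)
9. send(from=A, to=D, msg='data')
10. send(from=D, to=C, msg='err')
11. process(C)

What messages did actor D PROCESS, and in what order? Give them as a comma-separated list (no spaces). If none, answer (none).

After 1 (send(from=B, to=A, msg='ok')): A:[ok] B:[] C:[] D:[]
After 2 (process(B)): A:[ok] B:[] C:[] D:[]
After 3 (process(B)): A:[ok] B:[] C:[] D:[]
After 4 (send(from=C, to=D, msg='resp')): A:[ok] B:[] C:[] D:[resp]
After 5 (send(from=C, to=A, msg='start')): A:[ok,start] B:[] C:[] D:[resp]
After 6 (process(A)): A:[start] B:[] C:[] D:[resp]
After 7 (process(D)): A:[start] B:[] C:[] D:[]
After 8 (process(A)): A:[] B:[] C:[] D:[]
After 9 (send(from=A, to=D, msg='data')): A:[] B:[] C:[] D:[data]
After 10 (send(from=D, to=C, msg='err')): A:[] B:[] C:[err] D:[data]
After 11 (process(C)): A:[] B:[] C:[] D:[data]

Answer: resp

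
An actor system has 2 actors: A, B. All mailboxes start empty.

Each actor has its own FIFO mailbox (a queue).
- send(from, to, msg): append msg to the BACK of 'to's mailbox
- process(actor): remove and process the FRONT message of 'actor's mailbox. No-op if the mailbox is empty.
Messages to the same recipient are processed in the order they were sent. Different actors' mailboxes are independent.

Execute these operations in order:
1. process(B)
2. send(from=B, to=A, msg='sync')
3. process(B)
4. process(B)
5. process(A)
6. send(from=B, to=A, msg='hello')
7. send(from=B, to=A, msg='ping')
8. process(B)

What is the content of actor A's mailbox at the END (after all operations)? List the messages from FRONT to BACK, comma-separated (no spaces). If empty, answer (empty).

After 1 (process(B)): A:[] B:[]
After 2 (send(from=B, to=A, msg='sync')): A:[sync] B:[]
After 3 (process(B)): A:[sync] B:[]
After 4 (process(B)): A:[sync] B:[]
After 5 (process(A)): A:[] B:[]
After 6 (send(from=B, to=A, msg='hello')): A:[hello] B:[]
After 7 (send(from=B, to=A, msg='ping')): A:[hello,ping] B:[]
After 8 (process(B)): A:[hello,ping] B:[]

Answer: hello,ping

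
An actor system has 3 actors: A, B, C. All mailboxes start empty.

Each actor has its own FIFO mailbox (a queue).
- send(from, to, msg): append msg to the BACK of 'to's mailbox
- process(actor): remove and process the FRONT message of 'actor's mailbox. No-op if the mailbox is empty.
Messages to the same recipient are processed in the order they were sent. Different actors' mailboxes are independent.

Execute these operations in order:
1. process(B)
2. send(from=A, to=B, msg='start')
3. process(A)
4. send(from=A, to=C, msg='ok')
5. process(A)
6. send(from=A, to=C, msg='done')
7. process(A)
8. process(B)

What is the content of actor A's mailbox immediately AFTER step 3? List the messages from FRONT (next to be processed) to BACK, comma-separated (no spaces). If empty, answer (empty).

After 1 (process(B)): A:[] B:[] C:[]
After 2 (send(from=A, to=B, msg='start')): A:[] B:[start] C:[]
After 3 (process(A)): A:[] B:[start] C:[]

(empty)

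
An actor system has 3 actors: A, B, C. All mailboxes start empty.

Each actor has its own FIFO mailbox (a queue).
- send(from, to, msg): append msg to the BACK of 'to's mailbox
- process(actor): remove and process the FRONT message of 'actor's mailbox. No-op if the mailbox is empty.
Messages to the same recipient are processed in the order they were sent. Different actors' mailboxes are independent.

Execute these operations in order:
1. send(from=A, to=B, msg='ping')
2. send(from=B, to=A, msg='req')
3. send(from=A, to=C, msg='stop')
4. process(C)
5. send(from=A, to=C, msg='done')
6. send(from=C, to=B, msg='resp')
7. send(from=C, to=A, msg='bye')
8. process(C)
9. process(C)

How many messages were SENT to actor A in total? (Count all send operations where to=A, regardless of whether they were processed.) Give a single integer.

After 1 (send(from=A, to=B, msg='ping')): A:[] B:[ping] C:[]
After 2 (send(from=B, to=A, msg='req')): A:[req] B:[ping] C:[]
After 3 (send(from=A, to=C, msg='stop')): A:[req] B:[ping] C:[stop]
After 4 (process(C)): A:[req] B:[ping] C:[]
After 5 (send(from=A, to=C, msg='done')): A:[req] B:[ping] C:[done]
After 6 (send(from=C, to=B, msg='resp')): A:[req] B:[ping,resp] C:[done]
After 7 (send(from=C, to=A, msg='bye')): A:[req,bye] B:[ping,resp] C:[done]
After 8 (process(C)): A:[req,bye] B:[ping,resp] C:[]
After 9 (process(C)): A:[req,bye] B:[ping,resp] C:[]

Answer: 2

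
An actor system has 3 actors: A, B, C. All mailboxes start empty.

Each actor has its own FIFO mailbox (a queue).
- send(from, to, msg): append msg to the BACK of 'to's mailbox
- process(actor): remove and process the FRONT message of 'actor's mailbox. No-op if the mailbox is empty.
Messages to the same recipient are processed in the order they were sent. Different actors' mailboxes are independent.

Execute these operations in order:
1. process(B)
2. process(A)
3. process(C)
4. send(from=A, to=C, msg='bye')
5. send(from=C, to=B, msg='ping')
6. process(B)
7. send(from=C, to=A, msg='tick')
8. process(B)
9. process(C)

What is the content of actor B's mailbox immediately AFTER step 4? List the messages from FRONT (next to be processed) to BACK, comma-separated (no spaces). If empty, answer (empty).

After 1 (process(B)): A:[] B:[] C:[]
After 2 (process(A)): A:[] B:[] C:[]
After 3 (process(C)): A:[] B:[] C:[]
After 4 (send(from=A, to=C, msg='bye')): A:[] B:[] C:[bye]

(empty)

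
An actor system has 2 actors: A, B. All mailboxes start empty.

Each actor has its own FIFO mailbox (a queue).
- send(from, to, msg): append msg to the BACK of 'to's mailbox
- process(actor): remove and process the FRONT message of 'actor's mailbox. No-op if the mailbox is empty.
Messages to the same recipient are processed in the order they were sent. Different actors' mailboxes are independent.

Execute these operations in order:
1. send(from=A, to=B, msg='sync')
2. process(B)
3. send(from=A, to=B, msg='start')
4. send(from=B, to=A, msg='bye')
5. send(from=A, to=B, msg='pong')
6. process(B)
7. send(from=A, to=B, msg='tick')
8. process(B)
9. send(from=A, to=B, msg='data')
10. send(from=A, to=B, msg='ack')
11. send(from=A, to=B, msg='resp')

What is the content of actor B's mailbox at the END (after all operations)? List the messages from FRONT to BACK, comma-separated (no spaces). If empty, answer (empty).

After 1 (send(from=A, to=B, msg='sync')): A:[] B:[sync]
After 2 (process(B)): A:[] B:[]
After 3 (send(from=A, to=B, msg='start')): A:[] B:[start]
After 4 (send(from=B, to=A, msg='bye')): A:[bye] B:[start]
After 5 (send(from=A, to=B, msg='pong')): A:[bye] B:[start,pong]
After 6 (process(B)): A:[bye] B:[pong]
After 7 (send(from=A, to=B, msg='tick')): A:[bye] B:[pong,tick]
After 8 (process(B)): A:[bye] B:[tick]
After 9 (send(from=A, to=B, msg='data')): A:[bye] B:[tick,data]
After 10 (send(from=A, to=B, msg='ack')): A:[bye] B:[tick,data,ack]
After 11 (send(from=A, to=B, msg='resp')): A:[bye] B:[tick,data,ack,resp]

Answer: tick,data,ack,resp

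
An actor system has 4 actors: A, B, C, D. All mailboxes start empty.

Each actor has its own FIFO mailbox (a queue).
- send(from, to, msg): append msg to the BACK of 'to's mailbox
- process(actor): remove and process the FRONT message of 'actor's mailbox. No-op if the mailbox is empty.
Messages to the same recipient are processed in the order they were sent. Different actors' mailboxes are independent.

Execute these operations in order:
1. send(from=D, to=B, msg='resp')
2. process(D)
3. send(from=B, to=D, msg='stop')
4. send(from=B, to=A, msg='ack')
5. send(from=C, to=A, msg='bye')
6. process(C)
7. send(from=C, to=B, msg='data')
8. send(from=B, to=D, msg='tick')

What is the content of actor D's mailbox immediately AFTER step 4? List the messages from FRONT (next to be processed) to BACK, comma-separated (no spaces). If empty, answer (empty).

After 1 (send(from=D, to=B, msg='resp')): A:[] B:[resp] C:[] D:[]
After 2 (process(D)): A:[] B:[resp] C:[] D:[]
After 3 (send(from=B, to=D, msg='stop')): A:[] B:[resp] C:[] D:[stop]
After 4 (send(from=B, to=A, msg='ack')): A:[ack] B:[resp] C:[] D:[stop]

stop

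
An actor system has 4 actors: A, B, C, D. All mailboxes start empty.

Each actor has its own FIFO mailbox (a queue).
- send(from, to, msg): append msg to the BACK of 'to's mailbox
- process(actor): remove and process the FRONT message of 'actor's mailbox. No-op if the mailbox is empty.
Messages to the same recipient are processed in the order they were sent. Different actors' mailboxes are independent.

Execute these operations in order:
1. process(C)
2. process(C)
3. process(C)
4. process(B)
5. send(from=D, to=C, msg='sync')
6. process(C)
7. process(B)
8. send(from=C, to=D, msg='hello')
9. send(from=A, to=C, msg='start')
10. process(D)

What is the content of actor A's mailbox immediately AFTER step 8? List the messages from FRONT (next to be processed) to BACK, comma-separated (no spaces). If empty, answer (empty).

After 1 (process(C)): A:[] B:[] C:[] D:[]
After 2 (process(C)): A:[] B:[] C:[] D:[]
After 3 (process(C)): A:[] B:[] C:[] D:[]
After 4 (process(B)): A:[] B:[] C:[] D:[]
After 5 (send(from=D, to=C, msg='sync')): A:[] B:[] C:[sync] D:[]
After 6 (process(C)): A:[] B:[] C:[] D:[]
After 7 (process(B)): A:[] B:[] C:[] D:[]
After 8 (send(from=C, to=D, msg='hello')): A:[] B:[] C:[] D:[hello]

(empty)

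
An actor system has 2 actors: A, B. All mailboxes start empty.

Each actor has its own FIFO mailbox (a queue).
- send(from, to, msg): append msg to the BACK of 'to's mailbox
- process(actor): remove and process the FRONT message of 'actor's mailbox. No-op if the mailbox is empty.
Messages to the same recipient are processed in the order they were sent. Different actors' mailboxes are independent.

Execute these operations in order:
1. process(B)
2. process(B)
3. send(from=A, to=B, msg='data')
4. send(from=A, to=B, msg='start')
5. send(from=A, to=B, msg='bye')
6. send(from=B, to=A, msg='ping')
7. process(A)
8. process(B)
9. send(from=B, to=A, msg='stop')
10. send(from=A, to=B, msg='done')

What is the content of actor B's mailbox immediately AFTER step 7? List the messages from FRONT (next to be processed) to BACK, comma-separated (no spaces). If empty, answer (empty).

After 1 (process(B)): A:[] B:[]
After 2 (process(B)): A:[] B:[]
After 3 (send(from=A, to=B, msg='data')): A:[] B:[data]
After 4 (send(from=A, to=B, msg='start')): A:[] B:[data,start]
After 5 (send(from=A, to=B, msg='bye')): A:[] B:[data,start,bye]
After 6 (send(from=B, to=A, msg='ping')): A:[ping] B:[data,start,bye]
After 7 (process(A)): A:[] B:[data,start,bye]

data,start,bye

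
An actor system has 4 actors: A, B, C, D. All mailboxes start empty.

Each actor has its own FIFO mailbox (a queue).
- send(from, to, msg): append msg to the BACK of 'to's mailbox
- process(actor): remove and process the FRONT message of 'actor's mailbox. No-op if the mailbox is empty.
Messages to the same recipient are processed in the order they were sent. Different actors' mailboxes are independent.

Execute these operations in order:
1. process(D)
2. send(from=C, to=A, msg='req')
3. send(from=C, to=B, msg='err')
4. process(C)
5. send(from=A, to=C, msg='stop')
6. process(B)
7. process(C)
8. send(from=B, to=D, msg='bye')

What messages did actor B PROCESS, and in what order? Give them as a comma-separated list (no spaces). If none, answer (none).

Answer: err

Derivation:
After 1 (process(D)): A:[] B:[] C:[] D:[]
After 2 (send(from=C, to=A, msg='req')): A:[req] B:[] C:[] D:[]
After 3 (send(from=C, to=B, msg='err')): A:[req] B:[err] C:[] D:[]
After 4 (process(C)): A:[req] B:[err] C:[] D:[]
After 5 (send(from=A, to=C, msg='stop')): A:[req] B:[err] C:[stop] D:[]
After 6 (process(B)): A:[req] B:[] C:[stop] D:[]
After 7 (process(C)): A:[req] B:[] C:[] D:[]
After 8 (send(from=B, to=D, msg='bye')): A:[req] B:[] C:[] D:[bye]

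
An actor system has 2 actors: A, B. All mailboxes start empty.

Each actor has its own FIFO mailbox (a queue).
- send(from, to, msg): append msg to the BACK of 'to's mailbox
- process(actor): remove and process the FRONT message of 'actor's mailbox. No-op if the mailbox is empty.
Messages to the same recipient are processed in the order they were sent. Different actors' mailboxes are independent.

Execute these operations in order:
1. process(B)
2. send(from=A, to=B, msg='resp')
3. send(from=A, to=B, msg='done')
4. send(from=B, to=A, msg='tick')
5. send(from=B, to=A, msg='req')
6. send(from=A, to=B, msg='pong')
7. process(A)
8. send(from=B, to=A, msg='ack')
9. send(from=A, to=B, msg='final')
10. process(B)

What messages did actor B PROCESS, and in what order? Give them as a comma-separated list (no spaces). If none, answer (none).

After 1 (process(B)): A:[] B:[]
After 2 (send(from=A, to=B, msg='resp')): A:[] B:[resp]
After 3 (send(from=A, to=B, msg='done')): A:[] B:[resp,done]
After 4 (send(from=B, to=A, msg='tick')): A:[tick] B:[resp,done]
After 5 (send(from=B, to=A, msg='req')): A:[tick,req] B:[resp,done]
After 6 (send(from=A, to=B, msg='pong')): A:[tick,req] B:[resp,done,pong]
After 7 (process(A)): A:[req] B:[resp,done,pong]
After 8 (send(from=B, to=A, msg='ack')): A:[req,ack] B:[resp,done,pong]
After 9 (send(from=A, to=B, msg='final')): A:[req,ack] B:[resp,done,pong,final]
After 10 (process(B)): A:[req,ack] B:[done,pong,final]

Answer: resp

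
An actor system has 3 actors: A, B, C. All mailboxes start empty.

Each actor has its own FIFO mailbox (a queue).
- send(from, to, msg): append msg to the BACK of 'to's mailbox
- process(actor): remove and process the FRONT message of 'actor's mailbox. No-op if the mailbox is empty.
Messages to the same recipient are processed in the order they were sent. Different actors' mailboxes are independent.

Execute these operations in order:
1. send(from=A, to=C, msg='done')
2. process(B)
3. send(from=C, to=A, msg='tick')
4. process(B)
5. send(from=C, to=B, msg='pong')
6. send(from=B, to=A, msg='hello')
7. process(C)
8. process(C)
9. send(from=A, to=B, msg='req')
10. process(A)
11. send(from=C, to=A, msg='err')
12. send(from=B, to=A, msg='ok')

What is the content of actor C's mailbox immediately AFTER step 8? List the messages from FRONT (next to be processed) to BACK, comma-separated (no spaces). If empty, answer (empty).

After 1 (send(from=A, to=C, msg='done')): A:[] B:[] C:[done]
After 2 (process(B)): A:[] B:[] C:[done]
After 3 (send(from=C, to=A, msg='tick')): A:[tick] B:[] C:[done]
After 4 (process(B)): A:[tick] B:[] C:[done]
After 5 (send(from=C, to=B, msg='pong')): A:[tick] B:[pong] C:[done]
After 6 (send(from=B, to=A, msg='hello')): A:[tick,hello] B:[pong] C:[done]
After 7 (process(C)): A:[tick,hello] B:[pong] C:[]
After 8 (process(C)): A:[tick,hello] B:[pong] C:[]

(empty)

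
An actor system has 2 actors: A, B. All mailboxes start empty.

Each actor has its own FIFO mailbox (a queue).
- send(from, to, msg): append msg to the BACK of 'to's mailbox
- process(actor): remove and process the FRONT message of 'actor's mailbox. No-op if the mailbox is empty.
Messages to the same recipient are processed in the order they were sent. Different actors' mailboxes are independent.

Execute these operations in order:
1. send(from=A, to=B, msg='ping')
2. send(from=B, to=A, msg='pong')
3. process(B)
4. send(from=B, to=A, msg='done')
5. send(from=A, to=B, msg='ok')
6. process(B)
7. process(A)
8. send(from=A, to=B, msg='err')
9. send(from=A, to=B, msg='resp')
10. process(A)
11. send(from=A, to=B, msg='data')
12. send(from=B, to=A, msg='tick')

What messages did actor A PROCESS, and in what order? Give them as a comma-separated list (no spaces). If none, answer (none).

After 1 (send(from=A, to=B, msg='ping')): A:[] B:[ping]
After 2 (send(from=B, to=A, msg='pong')): A:[pong] B:[ping]
After 3 (process(B)): A:[pong] B:[]
After 4 (send(from=B, to=A, msg='done')): A:[pong,done] B:[]
After 5 (send(from=A, to=B, msg='ok')): A:[pong,done] B:[ok]
After 6 (process(B)): A:[pong,done] B:[]
After 7 (process(A)): A:[done] B:[]
After 8 (send(from=A, to=B, msg='err')): A:[done] B:[err]
After 9 (send(from=A, to=B, msg='resp')): A:[done] B:[err,resp]
After 10 (process(A)): A:[] B:[err,resp]
After 11 (send(from=A, to=B, msg='data')): A:[] B:[err,resp,data]
After 12 (send(from=B, to=A, msg='tick')): A:[tick] B:[err,resp,data]

Answer: pong,done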